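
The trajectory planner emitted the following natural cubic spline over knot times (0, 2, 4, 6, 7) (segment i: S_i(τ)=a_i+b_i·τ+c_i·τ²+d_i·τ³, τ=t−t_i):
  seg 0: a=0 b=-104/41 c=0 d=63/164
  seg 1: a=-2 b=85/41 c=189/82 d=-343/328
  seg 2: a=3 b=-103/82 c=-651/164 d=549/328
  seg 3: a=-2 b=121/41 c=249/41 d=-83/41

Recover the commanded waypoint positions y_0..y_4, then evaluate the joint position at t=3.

y_0 = S_0(0) = a_0 = 0
y_1 = S_1(0) = a_1 = -2
y_2 = S_2(0) = a_2 = 3
y_3 = S_3(0) = a_3 = -2
y_4 = S_3(1) = 5
t_q=3 is in segment 1 (τ=1); S_1(τ)=437/328

y_0=0 y_1=-2 y_2=3 y_3=-2 y_4=5
S(3) = 437/328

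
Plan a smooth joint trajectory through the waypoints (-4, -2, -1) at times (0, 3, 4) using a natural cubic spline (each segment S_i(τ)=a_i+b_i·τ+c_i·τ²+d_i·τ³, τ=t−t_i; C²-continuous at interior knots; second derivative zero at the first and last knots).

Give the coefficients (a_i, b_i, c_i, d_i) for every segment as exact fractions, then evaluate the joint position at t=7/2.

Δ: Δ0=2/3, Δ1=1
row 1: diag=8, rhs=2; c'=1/8, d'=1/4
back: M1=1/4
M: M0=0, M1=1/4, M2=0
seg 0: a=-4, c=M0/2=0, d=(M1−M0)/(6·3)=1/72, b=Δ0−h0·(2M0+M1)/6=13/24
seg 1: a=-2, c=M1/2=1/8, d=(M2−M1)/(6·1)=-1/24, b=Δ1−h1·(2M1+M2)/6=11/12
t_q=7/2 → seg 1, τ=1/2; S=-2+11/12·τ+1/8·τ²+-1/24·τ³=-97/64

  seg 0: a=-4 b=13/24 c=0 d=1/72
  seg 1: a=-2 b=11/12 c=1/8 d=-1/24
S(7/2) = -97/64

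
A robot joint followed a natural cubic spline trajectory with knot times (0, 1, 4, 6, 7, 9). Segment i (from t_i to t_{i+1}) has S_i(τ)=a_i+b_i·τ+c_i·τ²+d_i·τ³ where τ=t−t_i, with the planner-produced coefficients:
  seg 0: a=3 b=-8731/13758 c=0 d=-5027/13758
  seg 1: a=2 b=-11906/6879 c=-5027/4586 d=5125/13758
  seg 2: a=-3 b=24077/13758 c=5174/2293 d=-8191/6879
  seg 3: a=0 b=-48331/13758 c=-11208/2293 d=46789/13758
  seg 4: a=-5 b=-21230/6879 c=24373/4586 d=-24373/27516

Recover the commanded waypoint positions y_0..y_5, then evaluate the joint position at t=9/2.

y_0=3 y_1=2 y_2=-3 y_3=0 y_4=-5 y_5=3
S(9/2) = -31363/18344

y_0 = S_0(0) = a_0 = 3
y_1 = S_1(0) = a_1 = 2
y_2 = S_2(0) = a_2 = -3
y_3 = S_3(0) = a_3 = 0
y_4 = S_4(0) = a_4 = -5
y_5 = S_4(2) = 3
t_q=9/2 is in segment 2 (τ=1/2); S_2(τ)=-31363/18344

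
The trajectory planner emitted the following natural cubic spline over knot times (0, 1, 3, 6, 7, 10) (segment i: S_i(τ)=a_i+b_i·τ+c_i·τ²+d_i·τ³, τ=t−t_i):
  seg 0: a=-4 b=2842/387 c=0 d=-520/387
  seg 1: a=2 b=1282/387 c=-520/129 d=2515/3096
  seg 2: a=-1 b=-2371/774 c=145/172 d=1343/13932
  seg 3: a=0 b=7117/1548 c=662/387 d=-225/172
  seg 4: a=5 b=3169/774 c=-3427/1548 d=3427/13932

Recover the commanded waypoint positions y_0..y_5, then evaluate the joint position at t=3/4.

y_0 = S_0(0) = a_0 = -4
y_1 = S_1(0) = a_1 = 2
y_2 = S_2(0) = a_2 = -1
y_3 = S_3(0) = a_3 = 0
y_4 = S_4(0) = a_4 = 5
y_5 = S_4(3) = 4
t_q=3/4 is in segment 0 (τ=3/4); S_0(τ)=971/1032

y_0=-4 y_1=2 y_2=-1 y_3=0 y_4=5 y_5=4
S(3/4) = 971/1032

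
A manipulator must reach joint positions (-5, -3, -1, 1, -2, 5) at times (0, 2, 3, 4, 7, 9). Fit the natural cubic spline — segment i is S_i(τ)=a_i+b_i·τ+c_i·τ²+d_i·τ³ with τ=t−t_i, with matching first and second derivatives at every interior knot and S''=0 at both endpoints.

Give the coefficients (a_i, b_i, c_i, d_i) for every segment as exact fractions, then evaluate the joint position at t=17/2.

  seg 0: a=-5 b=1112/1573 c=0 d=461/6292
  seg 1: a=-3 b=2495/1573 c=1383/3146 d=-81/3146
  seg 2: a=-1 b=683/286 c=570/1573 d=-2361/3146
  seg 3: a=1 b=1355/1573 c=-5943/3146 d=307/726
  seg 4: a=-2 b=2971/3146 c=3015/1573 d=-1005/3146
S(17/2) = 66721/25168

Δ: Δ0=1, Δ1=2, Δ2=2, Δ3=-1, Δ4=7/2
row 1: diag=6, rhs=6; c'=1/6, d'=1
row 2: denom=4−1·1/6=23/6; d'=(0−1·1)/(23/6)=-6/23
row 3: denom=8−1·6/23=178/23; d'=(-18−1·-6/23)/(178/23)=-204/89
row 4: denom=10−3·69/178=1573/178; d'=(27−3·-204/89)/(1573/178)=6030/1573
back: M4=6030/1573
back: M3=-204/89−69/178·6030/1573=-5943/1573
back: M2=-6/23−6/23·-5943/1573=1140/1573
back: M1=1−1/6·1140/1573=1383/1573
M: M0=0, M1=1383/1573, M2=1140/1573, M3=-5943/1573, M4=6030/1573, M5=0
seg 0: a=-5, c=M0/2=0, d=(M1−M0)/(6·2)=461/6292, b=Δ0−h0·(2M0+M1)/6=1112/1573
seg 1: a=-3, c=M1/2=1383/3146, d=(M2−M1)/(6·1)=-81/3146, b=Δ1−h1·(2M1+M2)/6=2495/1573
seg 2: a=-1, c=M2/2=570/1573, d=(M3−M2)/(6·1)=-2361/3146, b=Δ2−h2·(2M2+M3)/6=683/286
seg 3: a=1, c=M3/2=-5943/3146, d=(M4−M3)/(6·3)=307/726, b=Δ3−h3·(2M3+M4)/6=1355/1573
seg 4: a=-2, c=M4/2=3015/1573, d=(M5−M4)/(6·2)=-1005/3146, b=Δ4−h4·(2M4+M5)/6=2971/3146
t_q=17/2 → seg 4, τ=3/2; S=-2+2971/3146·τ+3015/1573·τ²+-1005/3146·τ³=66721/25168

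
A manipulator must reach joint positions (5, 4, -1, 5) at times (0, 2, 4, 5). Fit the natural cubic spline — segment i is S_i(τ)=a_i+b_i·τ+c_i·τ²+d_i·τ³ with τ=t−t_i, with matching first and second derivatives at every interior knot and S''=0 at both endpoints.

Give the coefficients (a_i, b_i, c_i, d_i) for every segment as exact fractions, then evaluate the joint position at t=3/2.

  seg 0: a=5 b=9/11 c=0 d=-29/88
  seg 1: a=4 b=-69/22 c=-87/44 d=101/88
  seg 2: a=-1 b=30/11 c=54/11 d=-18/11
S(3/2) = 3601/704

Δ: Δ0=-1/2, Δ1=-5/2, Δ2=6
row 1: diag=8, rhs=-12; c'=1/4, d'=-3/2
row 2: denom=6−2·1/4=11/2; d'=(51−2·-3/2)/(11/2)=108/11
back: M2=108/11
back: M1=-3/2−1/4·108/11=-87/22
M: M0=0, M1=-87/22, M2=108/11, M3=0
seg 0: a=5, c=M0/2=0, d=(M1−M0)/(6·2)=-29/88, b=Δ0−h0·(2M0+M1)/6=9/11
seg 1: a=4, c=M1/2=-87/44, d=(M2−M1)/(6·2)=101/88, b=Δ1−h1·(2M1+M2)/6=-69/22
seg 2: a=-1, c=M2/2=54/11, d=(M3−M2)/(6·1)=-18/11, b=Δ2−h2·(2M2+M3)/6=30/11
t_q=3/2 → seg 0, τ=3/2; S=5+9/11·τ+0·τ²+-29/88·τ³=3601/704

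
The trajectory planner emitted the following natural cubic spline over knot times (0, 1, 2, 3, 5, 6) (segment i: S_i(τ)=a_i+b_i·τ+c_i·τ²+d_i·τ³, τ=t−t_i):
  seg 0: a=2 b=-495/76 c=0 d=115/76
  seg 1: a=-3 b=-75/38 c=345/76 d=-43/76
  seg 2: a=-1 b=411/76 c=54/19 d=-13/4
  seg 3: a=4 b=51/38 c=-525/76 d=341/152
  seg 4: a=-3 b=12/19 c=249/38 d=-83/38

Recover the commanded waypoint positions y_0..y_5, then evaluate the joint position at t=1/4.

y_0 = S_0(0) = a_0 = 2
y_1 = S_1(0) = a_1 = -3
y_2 = S_2(0) = a_2 = -1
y_3 = S_3(0) = a_3 = 4
y_4 = S_4(0) = a_4 = -3
y_5 = S_4(1) = 2
t_q=1/4 is in segment 0 (τ=1/4); S_0(τ)=1923/4864

y_0=2 y_1=-3 y_2=-1 y_3=4 y_4=-3 y_5=2
S(1/4) = 1923/4864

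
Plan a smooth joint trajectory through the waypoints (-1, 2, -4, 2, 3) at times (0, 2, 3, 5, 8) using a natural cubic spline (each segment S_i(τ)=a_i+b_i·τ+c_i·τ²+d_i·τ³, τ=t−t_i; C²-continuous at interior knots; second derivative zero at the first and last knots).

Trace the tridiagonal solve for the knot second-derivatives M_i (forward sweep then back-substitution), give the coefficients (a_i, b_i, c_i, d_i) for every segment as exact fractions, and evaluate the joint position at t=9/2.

Δ: Δ0=3/2, Δ1=-6, Δ2=3, Δ3=1/3
row 1: diag=6, rhs=-45; c'=1/6, d'=-15/2
row 2: denom=6−1·1/6=35/6; d'=(54−1·-15/2)/(35/6)=369/35
row 3: denom=10−2·12/35=326/35; d'=(-16−2·369/35)/(326/35)=-649/163
back: M3=-649/163
back: M2=369/35−12/35·-649/163=1941/163
back: M1=-15/2−1/6·1941/163=-1546/163
M: M0=0, M1=-1546/163, M2=1941/163, M3=-649/163, M4=0
seg 0: a=-1, c=M0/2=0, d=(M1−M0)/(6·2)=-773/978, b=Δ0−h0·(2M0+M1)/6=4559/978
seg 1: a=2, c=M1/2=-773/163, d=(M2−M1)/(6·1)=3487/978, b=Δ1−h1·(2M1+M2)/6=-4717/978
seg 2: a=-4, c=M2/2=1941/326, d=(M3−M2)/(6·2)=-1295/978, b=Δ2−h2·(2M2+M3)/6=-1766/489
seg 3: a=2, c=M3/2=-649/326, d=(M4−M3)/(6·3)=649/2934, b=Δ3−h3·(2M3+M4)/6=2110/489
t_q=9/2 → seg 2, τ=3/2; S=-4+-1766/489·τ+1941/326·τ²+-1295/978·τ³=-1277/2608

  seg 0: a=-1 b=4559/978 c=0 d=-773/978
  seg 1: a=2 b=-4717/978 c=-773/163 d=3487/978
  seg 2: a=-4 b=-1766/489 c=1941/326 d=-1295/978
  seg 3: a=2 b=2110/489 c=-649/326 d=649/2934
S(9/2) = -1277/2608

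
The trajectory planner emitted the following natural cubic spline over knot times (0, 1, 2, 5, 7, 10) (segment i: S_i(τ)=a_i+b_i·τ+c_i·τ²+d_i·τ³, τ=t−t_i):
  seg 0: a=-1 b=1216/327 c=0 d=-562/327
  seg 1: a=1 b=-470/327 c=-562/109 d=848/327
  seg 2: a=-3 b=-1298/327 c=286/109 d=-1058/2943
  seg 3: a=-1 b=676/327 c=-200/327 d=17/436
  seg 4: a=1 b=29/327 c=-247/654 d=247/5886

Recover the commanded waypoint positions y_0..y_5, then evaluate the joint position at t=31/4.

y_0 = S_0(0) = a_0 = -1
y_1 = S_1(0) = a_1 = 1
y_2 = S_2(0) = a_2 = -3
y_3 = S_3(0) = a_3 = -1
y_4 = S_4(0) = a_4 = 1
y_5 = S_4(3) = -1
t_q=31/4 is in segment 4 (τ=3/4); S_4(τ)=12163/13952

y_0=-1 y_1=1 y_2=-3 y_3=-1 y_4=1 y_5=-1
S(31/4) = 12163/13952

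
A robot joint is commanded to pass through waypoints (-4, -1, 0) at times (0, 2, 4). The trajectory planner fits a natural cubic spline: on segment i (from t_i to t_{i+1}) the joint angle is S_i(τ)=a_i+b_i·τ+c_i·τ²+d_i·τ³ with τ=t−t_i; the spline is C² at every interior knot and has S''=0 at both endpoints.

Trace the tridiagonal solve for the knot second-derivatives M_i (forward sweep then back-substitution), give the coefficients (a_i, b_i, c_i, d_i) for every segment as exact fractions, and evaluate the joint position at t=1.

Δ: Δ0=3/2, Δ1=1/2
row 1: diag=8, rhs=-6; c'=1/4, d'=-3/4
back: M1=-3/4
M: M0=0, M1=-3/4, M2=0
seg 0: a=-4, c=M0/2=0, d=(M1−M0)/(6·2)=-1/16, b=Δ0−h0·(2M0+M1)/6=7/4
seg 1: a=-1, c=M1/2=-3/8, d=(M2−M1)/(6·2)=1/16, b=Δ1−h1·(2M1+M2)/6=1
t_q=1 → seg 0, τ=1; S=-4+7/4·τ+0·τ²+-1/16·τ³=-37/16

  seg 0: a=-4 b=7/4 c=0 d=-1/16
  seg 1: a=-1 b=1 c=-3/8 d=1/16
S(1) = -37/16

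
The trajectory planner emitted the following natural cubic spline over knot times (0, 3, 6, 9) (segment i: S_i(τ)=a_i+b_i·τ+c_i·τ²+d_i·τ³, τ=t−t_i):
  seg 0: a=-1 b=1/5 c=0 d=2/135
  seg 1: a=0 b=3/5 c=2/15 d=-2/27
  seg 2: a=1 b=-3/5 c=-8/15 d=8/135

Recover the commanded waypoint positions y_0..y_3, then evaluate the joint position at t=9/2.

y_0=-1 y_1=0 y_2=1 y_3=-4
S(9/2) = 19/20

y_0 = S_0(0) = a_0 = -1
y_1 = S_1(0) = a_1 = 0
y_2 = S_2(0) = a_2 = 1
y_3 = S_2(3) = -4
t_q=9/2 is in segment 1 (τ=3/2); S_1(τ)=19/20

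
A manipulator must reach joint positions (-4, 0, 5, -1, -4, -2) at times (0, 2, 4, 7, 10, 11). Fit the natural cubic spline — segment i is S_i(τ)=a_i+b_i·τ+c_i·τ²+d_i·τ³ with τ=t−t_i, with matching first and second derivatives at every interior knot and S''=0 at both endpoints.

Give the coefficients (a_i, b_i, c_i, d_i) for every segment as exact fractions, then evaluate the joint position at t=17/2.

Δ: Δ0=2, Δ1=5/2, Δ2=-2, Δ3=-1, Δ4=2
row 1: diag=8, rhs=3; c'=1/4, d'=3/8
row 2: denom=10−2·1/4=19/2; d'=(-27−2·3/8)/(19/2)=-111/38
row 3: denom=12−3·6/19=210/19; d'=(6−3·-111/38)/(210/19)=187/140
row 4: denom=8−3·19/70=503/70; d'=(18−3·187/140)/(503/70)=1959/1006
back: M4=1959/1006
back: M3=187/140−19/70·1959/1006=406/503
back: M2=-111/38−6/19·406/503=-3195/1006
back: M1=3/8−1/4·-3195/1006=588/503
M: M0=0, M1=588/503, M2=-3195/1006, M3=406/503, M4=1959/1006, M5=0
seg 0: a=-4, c=M0/2=0, d=(M1−M0)/(6·2)=49/503, b=Δ0−h0·(2M0+M1)/6=810/503
seg 1: a=0, c=M1/2=294/503, d=(M2−M1)/(6·2)=-1457/4024, b=Δ1−h1·(2M1+M2)/6=1398/503
seg 2: a=5, c=M2/2=-3195/2012, d=(M3−M2)/(6·3)=4007/18108, b=Δ2−h2·(2M2+M3)/6=777/1006
seg 3: a=-1, c=M3/2=203/503, d=(M4−M3)/(6·3)=1147/18108, b=Δ3−h3·(2M3+M4)/6=-5595/2012
seg 4: a=-4, c=M4/2=1959/2012, d=(M5−M4)/(6·1)=-653/2012, b=Δ4−h4·(2M4+M5)/6=1359/1006
t_q=17/2 → seg 3, τ=3/2; S=-1+-5595/2012·τ+203/503·τ²+1147/18108·τ³=-65179/16096

  seg 0: a=-4 b=810/503 c=0 d=49/503
  seg 1: a=0 b=1398/503 c=294/503 d=-1457/4024
  seg 2: a=5 b=777/1006 c=-3195/2012 d=4007/18108
  seg 3: a=-1 b=-5595/2012 c=203/503 d=1147/18108
  seg 4: a=-4 b=1359/1006 c=1959/2012 d=-653/2012
S(17/2) = -65179/16096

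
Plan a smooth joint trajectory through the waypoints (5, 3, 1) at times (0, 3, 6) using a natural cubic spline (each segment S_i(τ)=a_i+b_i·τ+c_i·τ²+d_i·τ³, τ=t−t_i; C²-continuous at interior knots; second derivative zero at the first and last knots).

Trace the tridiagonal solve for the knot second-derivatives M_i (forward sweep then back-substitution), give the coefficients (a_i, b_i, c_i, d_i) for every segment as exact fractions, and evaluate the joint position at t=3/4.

Δ: Δ0=-2/3, Δ1=-2/3
row 1: diag=12, rhs=0; c'=1/4, d'=0
back: M1=0
M: M0=0, M1=0, M2=0
seg 0: a=5, c=M0/2=0, d=(M1−M0)/(6·3)=0, b=Δ0−h0·(2M0+M1)/6=-2/3
seg 1: a=3, c=M1/2=0, d=(M2−M1)/(6·3)=0, b=Δ1−h1·(2M1+M2)/6=-2/3
t_q=3/4 → seg 0, τ=3/4; S=5+-2/3·τ+0·τ²+0·τ³=9/2

  seg 0: a=5 b=-2/3 c=0 d=0
  seg 1: a=3 b=-2/3 c=0 d=0
S(3/4) = 9/2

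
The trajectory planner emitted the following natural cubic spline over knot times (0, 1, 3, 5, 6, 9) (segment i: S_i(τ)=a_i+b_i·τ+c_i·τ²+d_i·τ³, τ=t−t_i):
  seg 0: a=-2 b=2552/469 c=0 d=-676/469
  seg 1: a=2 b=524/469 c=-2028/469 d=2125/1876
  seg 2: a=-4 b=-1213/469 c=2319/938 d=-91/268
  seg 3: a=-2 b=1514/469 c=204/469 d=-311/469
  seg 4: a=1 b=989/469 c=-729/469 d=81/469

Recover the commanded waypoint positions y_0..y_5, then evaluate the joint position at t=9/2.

y_0 = S_0(0) = a_0 = -2
y_1 = S_1(0) = a_1 = 2
y_2 = S_2(0) = a_2 = -4
y_3 = S_3(0) = a_3 = -2
y_4 = S_4(0) = a_4 = 1
y_5 = S_4(3) = -2
t_q=9/2 is in segment 2 (τ=3/2); S_2(τ)=-51971/15008

y_0=-2 y_1=2 y_2=-4 y_3=-2 y_4=1 y_5=-2
S(9/2) = -51971/15008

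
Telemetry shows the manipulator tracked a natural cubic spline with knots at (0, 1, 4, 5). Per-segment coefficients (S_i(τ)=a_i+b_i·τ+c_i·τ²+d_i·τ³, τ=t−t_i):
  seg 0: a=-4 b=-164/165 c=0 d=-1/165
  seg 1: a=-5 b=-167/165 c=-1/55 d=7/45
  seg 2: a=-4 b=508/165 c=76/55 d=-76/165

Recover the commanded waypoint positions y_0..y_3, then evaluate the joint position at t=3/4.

y_0=-4 y_1=-5 y_2=-4 y_3=0
S(3/4) = -16713/3520

y_0 = S_0(0) = a_0 = -4
y_1 = S_1(0) = a_1 = -5
y_2 = S_2(0) = a_2 = -4
y_3 = S_2(1) = 0
t_q=3/4 is in segment 0 (τ=3/4); S_0(τ)=-16713/3520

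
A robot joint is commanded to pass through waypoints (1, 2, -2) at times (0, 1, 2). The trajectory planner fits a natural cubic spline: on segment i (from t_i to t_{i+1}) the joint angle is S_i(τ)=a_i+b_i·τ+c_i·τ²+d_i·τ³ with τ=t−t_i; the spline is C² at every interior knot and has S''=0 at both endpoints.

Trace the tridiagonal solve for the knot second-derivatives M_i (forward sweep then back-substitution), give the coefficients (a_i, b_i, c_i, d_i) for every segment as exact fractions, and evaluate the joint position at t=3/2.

  seg 0: a=1 b=9/4 c=0 d=-5/4
  seg 1: a=2 b=-3/2 c=-15/4 d=5/4
S(3/2) = 15/32

Δ: Δ0=1, Δ1=-4
row 1: diag=4, rhs=-30; c'=1/4, d'=-15/2
back: M1=-15/2
M: M0=0, M1=-15/2, M2=0
seg 0: a=1, c=M0/2=0, d=(M1−M0)/(6·1)=-5/4, b=Δ0−h0·(2M0+M1)/6=9/4
seg 1: a=2, c=M1/2=-15/4, d=(M2−M1)/(6·1)=5/4, b=Δ1−h1·(2M1+M2)/6=-3/2
t_q=3/2 → seg 1, τ=1/2; S=2+-3/2·τ+-15/4·τ²+5/4·τ³=15/32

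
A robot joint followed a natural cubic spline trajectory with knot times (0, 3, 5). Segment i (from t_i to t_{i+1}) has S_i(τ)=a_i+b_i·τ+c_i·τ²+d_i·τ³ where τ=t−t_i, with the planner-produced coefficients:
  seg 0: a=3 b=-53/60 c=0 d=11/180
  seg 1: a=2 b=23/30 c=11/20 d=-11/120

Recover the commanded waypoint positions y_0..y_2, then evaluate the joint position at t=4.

y_0=3 y_1=2 y_2=5
S(4) = 129/40

y_0 = S_0(0) = a_0 = 3
y_1 = S_1(0) = a_1 = 2
y_2 = S_1(2) = 5
t_q=4 is in segment 1 (τ=1); S_1(τ)=129/40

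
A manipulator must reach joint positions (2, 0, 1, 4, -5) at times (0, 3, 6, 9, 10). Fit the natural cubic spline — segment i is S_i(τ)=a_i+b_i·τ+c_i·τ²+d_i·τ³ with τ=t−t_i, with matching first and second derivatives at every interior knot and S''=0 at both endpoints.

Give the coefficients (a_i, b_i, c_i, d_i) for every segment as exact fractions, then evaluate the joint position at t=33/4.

  seg 0: a=2 b=-197/324 c=0 d=-19/2916
  seg 1: a=0 b=-127/162 c=-19/324 d=419/2916
  seg 2: a=1 b=889/324 c=100/81 d=-1765/2916
  seg 3: a=4 b=-1003/162 c=-455/108 d=455/324
S(33/4) = 15043/2304

Δ: Δ0=-2/3, Δ1=1/3, Δ2=1, Δ3=-9
row 1: diag=12, rhs=6; c'=1/4, d'=1/2
row 2: denom=12−3·1/4=45/4; d'=(4−3·1/2)/(45/4)=2/9
row 3: denom=8−3·4/15=36/5; d'=(-60−3·2/9)/(36/5)=-455/54
back: M3=-455/54
back: M2=2/9−4/15·-455/54=200/81
back: M1=1/2−1/4·200/81=-19/162
M: M0=0, M1=-19/162, M2=200/81, M3=-455/54, M4=0
seg 0: a=2, c=M0/2=0, d=(M1−M0)/(6·3)=-19/2916, b=Δ0−h0·(2M0+M1)/6=-197/324
seg 1: a=0, c=M1/2=-19/324, d=(M2−M1)/(6·3)=419/2916, b=Δ1−h1·(2M1+M2)/6=-127/162
seg 2: a=1, c=M2/2=100/81, d=(M3−M2)/(6·3)=-1765/2916, b=Δ2−h2·(2M2+M3)/6=889/324
seg 3: a=4, c=M3/2=-455/108, d=(M4−M3)/(6·1)=455/324, b=Δ3−h3·(2M3+M4)/6=-1003/162
t_q=33/4 → seg 2, τ=9/4; S=1+889/324·τ+100/81·τ²+-1765/2916·τ³=15043/2304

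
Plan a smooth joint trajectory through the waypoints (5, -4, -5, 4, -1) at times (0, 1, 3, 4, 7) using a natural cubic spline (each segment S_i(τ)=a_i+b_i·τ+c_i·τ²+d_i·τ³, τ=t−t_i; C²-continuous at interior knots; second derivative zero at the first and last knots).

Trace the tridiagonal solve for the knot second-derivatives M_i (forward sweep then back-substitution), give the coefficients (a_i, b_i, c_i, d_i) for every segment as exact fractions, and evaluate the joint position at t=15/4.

Δ: Δ0=-9, Δ1=-1/2, Δ2=9, Δ3=-5/3
row 1: diag=6, rhs=51; c'=1/3, d'=17/2
row 2: denom=6−2·1/3=16/3; d'=(57−2·17/2)/(16/3)=15/2
row 3: denom=8−1·3/16=125/16; d'=(-64−1·15/2)/(125/16)=-1144/125
back: M3=-1144/125
back: M2=15/2−3/16·-1144/125=1152/125
back: M1=17/2−1/3·1152/125=1357/250
M: M0=0, M1=1357/250, M2=1152/125, M3=-1144/125, M4=0
seg 0: a=5, c=M0/2=0, d=(M1−M0)/(6·1)=1357/1500, b=Δ0−h0·(2M0+M1)/6=-14857/1500
seg 1: a=-4, c=M1/2=1357/500, d=(M2−M1)/(6·2)=947/3000, b=Δ1−h1·(2M1+M2)/6=-5393/750
seg 2: a=-5, c=M2/2=576/125, d=(M3−M2)/(6·1)=-1148/375, b=Δ2−h2·(2M2+M3)/6=559/75
seg 3: a=4, c=M3/2=-572/125, d=(M4−M3)/(6·3)=572/1125, b=Δ3−h3·(2M3+M4)/6=2807/375
t_q=15/4 → seg 2, τ=3/4; S=-5+559/75·τ+576/125·τ²+-1148/375·τ³=3781/2000

  seg 0: a=5 b=-14857/1500 c=0 d=1357/1500
  seg 1: a=-4 b=-5393/750 c=1357/500 d=947/3000
  seg 2: a=-5 b=559/75 c=576/125 d=-1148/375
  seg 3: a=4 b=2807/375 c=-572/125 d=572/1125
S(15/4) = 3781/2000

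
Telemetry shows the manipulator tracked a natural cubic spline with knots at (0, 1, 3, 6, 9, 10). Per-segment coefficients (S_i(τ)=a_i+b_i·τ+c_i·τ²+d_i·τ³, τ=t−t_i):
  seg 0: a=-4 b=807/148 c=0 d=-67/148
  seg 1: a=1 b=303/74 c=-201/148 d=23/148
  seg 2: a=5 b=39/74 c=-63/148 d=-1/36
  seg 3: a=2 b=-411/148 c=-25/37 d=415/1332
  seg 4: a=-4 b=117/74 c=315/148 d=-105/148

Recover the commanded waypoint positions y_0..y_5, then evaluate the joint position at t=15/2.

y_0 = S_0(0) = a_0 = -4
y_1 = S_1(0) = a_1 = 1
y_2 = S_2(0) = a_2 = 5
y_3 = S_3(0) = a_3 = 2
y_4 = S_4(0) = a_4 = -4
y_5 = S_4(1) = -1
t_q=15/2 is in segment 3 (τ=3/2); S_3(τ)=-3119/1184

y_0=-4 y_1=1 y_2=5 y_3=2 y_4=-4 y_5=-1
S(15/2) = -3119/1184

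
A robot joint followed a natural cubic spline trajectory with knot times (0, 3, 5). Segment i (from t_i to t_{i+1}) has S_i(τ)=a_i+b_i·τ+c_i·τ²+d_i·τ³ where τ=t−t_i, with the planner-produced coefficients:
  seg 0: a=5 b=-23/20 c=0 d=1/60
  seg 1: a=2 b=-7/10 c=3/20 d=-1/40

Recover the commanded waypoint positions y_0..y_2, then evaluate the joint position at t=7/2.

y_0 = S_0(0) = a_0 = 5
y_1 = S_1(0) = a_1 = 2
y_2 = S_1(2) = 1
t_q=7/2 is in segment 1 (τ=1/2); S_1(τ)=539/320

y_0=5 y_1=2 y_2=1
S(7/2) = 539/320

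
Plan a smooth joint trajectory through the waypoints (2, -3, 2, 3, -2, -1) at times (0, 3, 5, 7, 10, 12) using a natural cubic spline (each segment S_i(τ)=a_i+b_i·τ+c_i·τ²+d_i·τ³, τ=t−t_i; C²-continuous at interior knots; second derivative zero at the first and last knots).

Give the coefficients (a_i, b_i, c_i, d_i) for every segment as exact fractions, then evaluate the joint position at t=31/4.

Δ: Δ0=-5/3, Δ1=5/2, Δ2=1/2, Δ3=-5/3, Δ4=1/2
row 1: diag=10, rhs=25; c'=1/5, d'=5/2
row 2: denom=8−2·1/5=38/5; d'=(-12−2·5/2)/(38/5)=-85/38
row 3: denom=10−2·5/19=180/19; d'=(-13−2·-85/38)/(180/19)=-9/10
row 4: denom=10−3·19/60=181/20; d'=(13−3·-9/10)/(181/20)=314/181
back: M4=314/181
back: M3=-9/10−19/60·314/181=-787/543
back: M2=-85/38−5/19·-787/543=-2015/1086
back: M1=5/2−1/5·-2015/1086=1559/543
M: M0=0, M1=1559/543, M2=-2015/1086, M3=-787/543, M4=314/181, M5=0
seg 0: a=2, c=M0/2=0, d=(M1−M0)/(6·3)=1559/9774, b=Δ0−h0·(2M0+M1)/6=-1123/362
seg 1: a=-3, c=M1/2=1559/1086, d=(M2−M1)/(6·2)=-1711/4344, b=Δ1−h1·(2M1+M2)/6=218/181
seg 2: a=2, c=M2/2=-2015/2172, d=(M3−M2)/(6·2)=49/1448, b=Δ2−h2·(2M2+M3)/6=2411/1086
seg 3: a=3, c=M3/2=-787/1086, d=(M4−M3)/(6·3)=1729/9774, b=Δ3−h3·(2M3+M4)/6=-589/543
seg 4: a=-2, c=M4/2=157/181, d=(M5−M4)/(6·2)=-157/1086, b=Δ4−h4·(2M4+M5)/6=-713/1086
t_q=31/4 → seg 3, τ=3/4; S=3+-589/543·τ+-787/1086·τ²+1729/9774·τ³=42941/23168

  seg 0: a=2 b=-1123/362 c=0 d=1559/9774
  seg 1: a=-3 b=218/181 c=1559/1086 d=-1711/4344
  seg 2: a=2 b=2411/1086 c=-2015/2172 d=49/1448
  seg 3: a=3 b=-589/543 c=-787/1086 d=1729/9774
  seg 4: a=-2 b=-713/1086 c=157/181 d=-157/1086
S(31/4) = 42941/23168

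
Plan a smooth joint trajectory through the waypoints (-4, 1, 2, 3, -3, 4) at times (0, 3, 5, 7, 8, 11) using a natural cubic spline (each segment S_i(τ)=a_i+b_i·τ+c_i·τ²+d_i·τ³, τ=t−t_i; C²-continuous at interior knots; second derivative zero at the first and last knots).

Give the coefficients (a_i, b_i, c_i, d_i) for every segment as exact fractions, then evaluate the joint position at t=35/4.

Δ: Δ0=5/3, Δ1=1/2, Δ2=1/2, Δ3=-6, Δ4=7/3
row 1: diag=10, rhs=-7; c'=1/5, d'=-7/10
row 2: denom=8−2·1/5=38/5; d'=(0−2·-7/10)/(38/5)=7/38
row 3: denom=6−2·5/19=104/19; d'=(-39−2·7/38)/(104/19)=-187/26
row 4: denom=8−1·19/104=813/104; d'=(50−1·-187/26)/(813/104)=5948/813
back: M4=5948/813
back: M3=-187/26−19/104·5948/813=-6934/813
back: M2=7/38−5/19·-6934/813=3949/1626
back: M1=-7/10−1/5·3949/1626=-964/813
M: M0=0, M1=-964/813, M2=3949/1626, M3=-6934/813, M4=5948/813, M5=0
seg 0: a=-4, c=M0/2=0, d=(M1−M0)/(6·3)=-482/7317, b=Δ0−h0·(2M0+M1)/6=1837/813
seg 1: a=1, c=M1/2=-482/813, d=(M2−M1)/(6·2)=653/2168, b=Δ1−h1·(2M1+M2)/6=391/813
seg 2: a=2, c=M2/2=3949/3252, d=(M3−M2)/(6·2)=-5939/6504, b=Δ2−h2·(2M2+M3)/6=2803/1626
seg 3: a=3, c=M3/2=-3467/813, d=(M4−M3)/(6·1)=2147/813, b=Δ3−h3·(2M3+M4)/6=-1186/271
seg 4: a=-3, c=M4/2=2974/813, d=(M5−M4)/(6·3)=-2974/7317, b=Δ4−h4·(2M4+M5)/6=-4051/813
t_q=35/4 → seg 4, τ=3/4; S=-3+-4051/813·τ+2974/813·τ²+-2974/7317·τ³=-42067/8672

  seg 0: a=-4 b=1837/813 c=0 d=-482/7317
  seg 1: a=1 b=391/813 c=-482/813 d=653/2168
  seg 2: a=2 b=2803/1626 c=3949/3252 d=-5939/6504
  seg 3: a=3 b=-1186/271 c=-3467/813 d=2147/813
  seg 4: a=-3 b=-4051/813 c=2974/813 d=-2974/7317
S(35/4) = -42067/8672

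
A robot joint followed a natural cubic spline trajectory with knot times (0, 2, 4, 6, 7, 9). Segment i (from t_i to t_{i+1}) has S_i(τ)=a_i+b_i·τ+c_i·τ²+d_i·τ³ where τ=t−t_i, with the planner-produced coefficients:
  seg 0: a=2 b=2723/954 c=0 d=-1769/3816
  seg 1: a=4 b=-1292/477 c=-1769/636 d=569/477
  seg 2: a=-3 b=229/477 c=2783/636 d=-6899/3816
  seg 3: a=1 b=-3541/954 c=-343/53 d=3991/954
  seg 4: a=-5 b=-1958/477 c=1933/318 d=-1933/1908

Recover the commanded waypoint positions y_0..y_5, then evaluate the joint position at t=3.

y_0 = S_0(0) = a_0 = 2
y_1 = S_1(0) = a_1 = 4
y_2 = S_2(0) = a_2 = -3
y_3 = S_3(0) = a_3 = 1
y_4 = S_4(0) = a_4 = -5
y_5 = S_4(2) = 3
t_q=3 is in segment 1 (τ=1); S_1(τ)=-63/212

y_0=2 y_1=4 y_2=-3 y_3=1 y_4=-5 y_5=3
S(3) = -63/212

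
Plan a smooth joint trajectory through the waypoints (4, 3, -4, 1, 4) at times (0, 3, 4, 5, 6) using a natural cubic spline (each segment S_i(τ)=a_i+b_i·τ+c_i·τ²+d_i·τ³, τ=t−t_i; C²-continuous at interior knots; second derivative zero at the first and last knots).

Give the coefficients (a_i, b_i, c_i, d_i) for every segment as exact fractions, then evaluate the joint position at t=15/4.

  seg 0: a=4 b=617/174 c=0 d=-25/58
  seg 1: a=3 b=-704/87 c=-225/58 d=865/174
  seg 2: a=-4 b=-163/174 c=320/29 d=-887/174
  seg 3: a=1 b=508/87 c=-247/58 d=247/174
S(15/4) = -11707/3712

Δ: Δ0=-1/3, Δ1=-7, Δ2=5, Δ3=3
row 1: diag=8, rhs=-40; c'=1/8, d'=-5
row 2: denom=4−1·1/8=31/8; d'=(72−1·-5)/(31/8)=616/31
row 3: denom=4−1·8/31=116/31; d'=(-12−1·616/31)/(116/31)=-247/29
back: M3=-247/29
back: M2=616/31−8/31·-247/29=640/29
back: M1=-5−1/8·640/29=-225/29
M: M0=0, M1=-225/29, M2=640/29, M3=-247/29, M4=0
seg 0: a=4, c=M0/2=0, d=(M1−M0)/(6·3)=-25/58, b=Δ0−h0·(2M0+M1)/6=617/174
seg 1: a=3, c=M1/2=-225/58, d=(M2−M1)/(6·1)=865/174, b=Δ1−h1·(2M1+M2)/6=-704/87
seg 2: a=-4, c=M2/2=320/29, d=(M3−M2)/(6·1)=-887/174, b=Δ2−h2·(2M2+M3)/6=-163/174
seg 3: a=1, c=M3/2=-247/58, d=(M4−M3)/(6·1)=247/174, b=Δ3−h3·(2M3+M4)/6=508/87
t_q=15/4 → seg 1, τ=3/4; S=3+-704/87·τ+-225/58·τ²+865/174·τ³=-11707/3712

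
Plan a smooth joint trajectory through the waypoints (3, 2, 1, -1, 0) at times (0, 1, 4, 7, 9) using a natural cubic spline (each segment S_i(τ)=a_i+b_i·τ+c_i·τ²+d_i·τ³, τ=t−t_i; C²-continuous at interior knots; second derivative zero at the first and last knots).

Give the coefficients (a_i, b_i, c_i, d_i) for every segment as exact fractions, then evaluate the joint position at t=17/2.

Δ: Δ0=-1, Δ1=-1/3, Δ2=-2/3, Δ3=1/2
row 1: diag=8, rhs=4; c'=3/8, d'=1/2
row 2: denom=12−3·3/8=87/8; d'=(-2−3·1/2)/(87/8)=-28/87
row 3: denom=10−3·8/29=266/29; d'=(7−3·-28/87)/(266/29)=33/38
back: M3=33/38
back: M2=-28/87−8/29·33/38=-32/57
back: M1=1/2−3/8·-32/57=27/38
M: M0=0, M1=27/38, M2=-32/57, M3=33/38, M4=0
seg 0: a=3, c=M0/2=0, d=(M1−M0)/(6·1)=9/76, b=Δ0−h0·(2M0+M1)/6=-85/76
seg 1: a=2, c=M1/2=27/76, d=(M2−M1)/(6·3)=-145/2052, b=Δ1−h1·(2M1+M2)/6=-29/38
seg 2: a=1, c=M2/2=-16/57, d=(M3−M2)/(6·3)=163/2052, b=Δ2−h2·(2M2+M3)/6=-41/76
seg 3: a=-1, c=M3/2=33/76, d=(M4−M3)/(6·2)=-11/152, b=Δ3−h3·(2M3+M4)/6=-3/38
t_q=17/2 → seg 3, τ=3/2; S=-1+-3/38·τ+33/76·τ²+-11/152·τ³=-469/1216

  seg 0: a=3 b=-85/76 c=0 d=9/76
  seg 1: a=2 b=-29/38 c=27/76 d=-145/2052
  seg 2: a=1 b=-41/76 c=-16/57 d=163/2052
  seg 3: a=-1 b=-3/38 c=33/76 d=-11/152
S(17/2) = -469/1216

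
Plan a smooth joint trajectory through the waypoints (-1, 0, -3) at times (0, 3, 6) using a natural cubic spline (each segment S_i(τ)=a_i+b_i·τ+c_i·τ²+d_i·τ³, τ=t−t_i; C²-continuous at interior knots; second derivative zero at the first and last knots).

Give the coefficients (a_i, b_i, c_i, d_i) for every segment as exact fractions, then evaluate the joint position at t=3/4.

  seg 0: a=-1 b=2/3 c=0 d=-1/27
  seg 1: a=0 b=-1/3 c=-1/3 d=1/27
S(3/4) = -33/64

Δ: Δ0=1/3, Δ1=-1
row 1: diag=12, rhs=-8; c'=1/4, d'=-2/3
back: M1=-2/3
M: M0=0, M1=-2/3, M2=0
seg 0: a=-1, c=M0/2=0, d=(M1−M0)/(6·3)=-1/27, b=Δ0−h0·(2M0+M1)/6=2/3
seg 1: a=0, c=M1/2=-1/3, d=(M2−M1)/(6·3)=1/27, b=Δ1−h1·(2M1+M2)/6=-1/3
t_q=3/4 → seg 0, τ=3/4; S=-1+2/3·τ+0·τ²+-1/27·τ³=-33/64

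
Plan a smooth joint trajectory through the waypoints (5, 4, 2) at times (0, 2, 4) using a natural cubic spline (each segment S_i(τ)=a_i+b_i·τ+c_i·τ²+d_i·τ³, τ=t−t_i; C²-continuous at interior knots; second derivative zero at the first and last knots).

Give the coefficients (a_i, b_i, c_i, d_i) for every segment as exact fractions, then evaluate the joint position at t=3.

Δ: Δ0=-1/2, Δ1=-1
row 1: diag=8, rhs=-3; c'=1/4, d'=-3/8
back: M1=-3/8
M: M0=0, M1=-3/8, M2=0
seg 0: a=5, c=M0/2=0, d=(M1−M0)/(6·2)=-1/32, b=Δ0−h0·(2M0+M1)/6=-3/8
seg 1: a=4, c=M1/2=-3/16, d=(M2−M1)/(6·2)=1/32, b=Δ1−h1·(2M1+M2)/6=-3/4
t_q=3 → seg 1, τ=1; S=4+-3/4·τ+-3/16·τ²+1/32·τ³=99/32

  seg 0: a=5 b=-3/8 c=0 d=-1/32
  seg 1: a=4 b=-3/4 c=-3/16 d=1/32
S(3) = 99/32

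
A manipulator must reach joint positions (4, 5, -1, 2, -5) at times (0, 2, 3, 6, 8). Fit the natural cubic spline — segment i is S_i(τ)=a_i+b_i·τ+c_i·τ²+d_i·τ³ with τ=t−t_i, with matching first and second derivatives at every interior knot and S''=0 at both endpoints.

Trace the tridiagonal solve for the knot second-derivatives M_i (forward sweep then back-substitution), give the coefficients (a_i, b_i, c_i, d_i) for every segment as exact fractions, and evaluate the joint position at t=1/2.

  seg 0: a=4 b=649/208 c=0 d=-545/832
  seg 1: a=5 b=-493/104 c=-1635/416 d=1111/416
  seg 2: a=-1 b=-1909/416 c=849/208 d=-71/96
  seg 3: a=2 b=-7/104 c=-1071/416 d=357/832
S(1/2) = 36463/6656

Δ: Δ0=1/2, Δ1=-6, Δ2=1, Δ3=-7/2
row 1: diag=6, rhs=-39; c'=1/6, d'=-13/2
row 2: denom=8−1·1/6=47/6; d'=(42−1·-13/2)/(47/6)=291/47
row 3: denom=10−3·18/47=416/47; d'=(-27−3·291/47)/(416/47)=-1071/208
back: M3=-1071/208
back: M2=291/47−18/47·-1071/208=849/104
back: M1=-13/2−1/6·849/104=-1635/208
M: M0=0, M1=-1635/208, M2=849/104, M3=-1071/208, M4=0
seg 0: a=4, c=M0/2=0, d=(M1−M0)/(6·2)=-545/832, b=Δ0−h0·(2M0+M1)/6=649/208
seg 1: a=5, c=M1/2=-1635/416, d=(M2−M1)/(6·1)=1111/416, b=Δ1−h1·(2M1+M2)/6=-493/104
seg 2: a=-1, c=M2/2=849/208, d=(M3−M2)/(6·3)=-71/96, b=Δ2−h2·(2M2+M3)/6=-1909/416
seg 3: a=2, c=M3/2=-1071/416, d=(M4−M3)/(6·2)=357/832, b=Δ3−h3·(2M3+M4)/6=-7/104
t_q=1/2 → seg 0, τ=1/2; S=4+649/208·τ+0·τ²+-545/832·τ³=36463/6656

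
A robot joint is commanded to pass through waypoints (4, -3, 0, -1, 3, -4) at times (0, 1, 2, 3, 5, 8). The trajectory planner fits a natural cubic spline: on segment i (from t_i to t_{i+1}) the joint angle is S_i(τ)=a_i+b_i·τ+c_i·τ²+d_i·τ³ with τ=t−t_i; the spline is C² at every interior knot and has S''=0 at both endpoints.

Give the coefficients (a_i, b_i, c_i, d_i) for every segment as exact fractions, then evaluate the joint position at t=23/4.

Δ: Δ0=-7, Δ1=3, Δ2=-1, Δ3=2, Δ4=-7/3
row 1: diag=4, rhs=60; c'=1/4, d'=15
row 2: denom=4−1·1/4=15/4; d'=(-24−1·15)/(15/4)=-52/5
row 3: denom=6−1·4/15=86/15; d'=(18−1·-52/5)/(86/15)=213/43
row 4: denom=10−2·15/43=400/43; d'=(-26−2·213/43)/(400/43)=-193/50
back: M4=-193/50
back: M3=213/43−15/43·-193/50=63/10
back: M2=-52/5−4/15·63/10=-302/25
back: M1=15−1/4·-302/25=901/50
M: M0=0, M1=901/50, M2=-302/25, M3=63/10, M4=-193/50, M5=0
seg 0: a=4, c=M0/2=0, d=(M1−M0)/(6·1)=901/300, b=Δ0−h0·(2M0+M1)/6=-3001/300
seg 1: a=-3, c=M1/2=901/100, d=(M2−M1)/(6·1)=-301/60, b=Δ1−h1·(2M1+M2)/6=-149/150
seg 2: a=0, c=M2/2=-151/25, d=(M3−M2)/(6·1)=919/300, b=Δ2−h2·(2M2+M3)/6=593/300
seg 3: a=-1, c=M3/2=63/20, d=(M4−M3)/(6·2)=-127/150, b=Δ3−h3·(2M3+M4)/6=-137/150
seg 4: a=3, c=M4/2=-193/100, d=(M5−M4)/(6·3)=193/900, b=Δ4−h4·(2M4+M5)/6=229/150
t_q=23/4 → seg 4, τ=3/4; S=3+229/150·τ+-193/100·τ²+193/900·τ³=20159/6400

  seg 0: a=4 b=-3001/300 c=0 d=901/300
  seg 1: a=-3 b=-149/150 c=901/100 d=-301/60
  seg 2: a=0 b=593/300 c=-151/25 d=919/300
  seg 3: a=-1 b=-137/150 c=63/20 d=-127/150
  seg 4: a=3 b=229/150 c=-193/100 d=193/900
S(23/4) = 20159/6400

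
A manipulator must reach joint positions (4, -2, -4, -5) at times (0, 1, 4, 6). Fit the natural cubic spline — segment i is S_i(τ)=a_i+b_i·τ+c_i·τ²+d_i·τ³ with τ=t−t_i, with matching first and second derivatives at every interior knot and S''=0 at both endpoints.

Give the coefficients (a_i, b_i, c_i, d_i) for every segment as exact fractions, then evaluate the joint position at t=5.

Δ: Δ0=-6, Δ1=-2/3, Δ2=-1/2
row 1: diag=8, rhs=32; c'=3/8, d'=4
row 2: denom=10−3·3/8=71/8; d'=(1−3·4)/(71/8)=-88/71
back: M2=-88/71
back: M1=4−3/8·-88/71=317/71
M: M0=0, M1=317/71, M2=-88/71, M3=0
seg 0: a=4, c=M0/2=0, d=(M1−M0)/(6·1)=317/426, b=Δ0−h0·(2M0+M1)/6=-2873/426
seg 1: a=-2, c=M1/2=317/142, d=(M2−M1)/(6·3)=-45/142, b=Δ1−h1·(2M1+M2)/6=-961/213
seg 2: a=-4, c=M2/2=-44/71, d=(M3−M2)/(6·2)=22/213, b=Δ2−h2·(2M2+M3)/6=139/426
t_q=5 → seg 2, τ=1; S=-4+139/426·τ+-44/71·τ²+22/213·τ³=-595/142

  seg 0: a=4 b=-2873/426 c=0 d=317/426
  seg 1: a=-2 b=-961/213 c=317/142 d=-45/142
  seg 2: a=-4 b=139/426 c=-44/71 d=22/213
S(5) = -595/142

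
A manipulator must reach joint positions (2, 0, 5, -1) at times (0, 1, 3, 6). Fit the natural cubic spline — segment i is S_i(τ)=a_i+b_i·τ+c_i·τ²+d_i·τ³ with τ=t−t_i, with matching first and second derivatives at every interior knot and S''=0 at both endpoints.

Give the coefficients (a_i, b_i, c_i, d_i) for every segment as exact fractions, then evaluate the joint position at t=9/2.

Δ: Δ0=-2, Δ1=5/2, Δ2=-2
row 1: diag=6, rhs=27; c'=1/3, d'=9/2
row 2: denom=10−2·1/3=28/3; d'=(-27−2·9/2)/(28/3)=-27/7
back: M2=-27/7
back: M1=9/2−1/3·-27/7=81/14
M: M0=0, M1=81/14, M2=-27/7, M3=0
seg 0: a=2, c=M0/2=0, d=(M1−M0)/(6·1)=27/28, b=Δ0−h0·(2M0+M1)/6=-83/28
seg 1: a=0, c=M1/2=81/28, d=(M2−M1)/(6·2)=-45/56, b=Δ1−h1·(2M1+M2)/6=-1/14
seg 2: a=5, c=M2/2=-27/14, d=(M3−M2)/(6·3)=3/14, b=Δ2−h2·(2M2+M3)/6=13/7
t_q=9/2 → seg 2, τ=3/2; S=5+13/7·τ+-27/14·τ²+3/14·τ³=467/112

  seg 0: a=2 b=-83/28 c=0 d=27/28
  seg 1: a=0 b=-1/14 c=81/28 d=-45/56
  seg 2: a=5 b=13/7 c=-27/14 d=3/14
S(9/2) = 467/112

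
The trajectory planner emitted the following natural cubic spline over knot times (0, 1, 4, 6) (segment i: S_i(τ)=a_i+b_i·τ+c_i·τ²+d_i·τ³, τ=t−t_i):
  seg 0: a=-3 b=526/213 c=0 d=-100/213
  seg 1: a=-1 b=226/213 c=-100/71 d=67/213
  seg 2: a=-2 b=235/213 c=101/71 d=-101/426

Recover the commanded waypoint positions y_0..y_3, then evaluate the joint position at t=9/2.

y_0=-3 y_1=-1 y_2=-2 y_3=4
S(9/2) = -1275/1136

y_0 = S_0(0) = a_0 = -3
y_1 = S_1(0) = a_1 = -1
y_2 = S_2(0) = a_2 = -2
y_3 = S_2(2) = 4
t_q=9/2 is in segment 2 (τ=1/2); S_2(τ)=-1275/1136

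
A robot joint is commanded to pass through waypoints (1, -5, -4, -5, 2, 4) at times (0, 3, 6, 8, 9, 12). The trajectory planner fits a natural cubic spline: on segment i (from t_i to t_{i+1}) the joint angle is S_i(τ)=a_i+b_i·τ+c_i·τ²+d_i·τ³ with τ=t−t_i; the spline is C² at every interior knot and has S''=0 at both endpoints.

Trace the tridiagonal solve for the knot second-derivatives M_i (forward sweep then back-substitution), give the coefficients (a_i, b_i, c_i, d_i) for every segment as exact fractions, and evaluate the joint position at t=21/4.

Δ: Δ0=-2, Δ1=1/3, Δ2=-1/2, Δ3=7, Δ4=2/3
row 1: diag=12, rhs=14; c'=1/4, d'=7/6
row 2: denom=10−3·1/4=37/4; d'=(-5−3·7/6)/(37/4)=-34/37
row 3: denom=6−2·8/37=206/37; d'=(45−2·-34/37)/(206/37)=1733/206
row 4: denom=8−1·37/206=1611/206; d'=(-38−1·1733/206)/(1611/206)=-3187/537
back: M4=-3187/537
back: M3=1733/206−37/206·-3187/537=5090/537
back: M2=-34/37−8/37·5090/537=-1594/537
back: M1=7/6−1/4·-1594/537=1025/537
M: M0=0, M1=1025/537, M2=-1594/537, M3=5090/537, M4=-3187/537, M5=0
seg 0: a=1, c=M0/2=0, d=(M1−M0)/(6·3)=1025/9666, b=Δ0−h0·(2M0+M1)/6=-3173/1074
seg 1: a=-5, c=M1/2=1025/1074, d=(M2−M1)/(6·3)=-97/358, b=Δ1−h1·(2M1+M2)/6=-49/537
seg 2: a=-4, c=M2/2=-797/537, d=(M3−M2)/(6·2)=557/537, b=Δ2−h2·(2M2+M3)/6=-1805/1074
seg 3: a=-5, c=M3/2=2545/537, d=(M4−M3)/(6·1)=-2759/1074, b=Δ3−h3·(2M3+M4)/6=1729/358
seg 4: a=2, c=M4/2=-3187/1074, d=(M5−M4)/(6·3)=3187/9666, b=Δ4−h4·(2M4+M5)/6=3545/537
t_q=21/4 → seg 1, τ=9/4; S=-5+-49/537·τ+1025/1074·τ²+-97/358·τ³=-79277/22912

  seg 0: a=1 b=-3173/1074 c=0 d=1025/9666
  seg 1: a=-5 b=-49/537 c=1025/1074 d=-97/358
  seg 2: a=-4 b=-1805/1074 c=-797/537 d=557/537
  seg 3: a=-5 b=1729/358 c=2545/537 d=-2759/1074
  seg 4: a=2 b=3545/537 c=-3187/1074 d=3187/9666
S(21/4) = -79277/22912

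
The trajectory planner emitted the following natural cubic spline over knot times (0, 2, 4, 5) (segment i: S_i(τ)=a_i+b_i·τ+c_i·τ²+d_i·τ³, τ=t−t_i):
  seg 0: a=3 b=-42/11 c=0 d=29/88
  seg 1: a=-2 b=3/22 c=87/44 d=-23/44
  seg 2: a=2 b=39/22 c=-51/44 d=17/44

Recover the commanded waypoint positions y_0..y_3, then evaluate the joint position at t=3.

y_0=3 y_1=-2 y_2=2 y_3=3
S(3) = -9/22

y_0 = S_0(0) = a_0 = 3
y_1 = S_1(0) = a_1 = -2
y_2 = S_2(0) = a_2 = 2
y_3 = S_2(1) = 3
t_q=3 is in segment 1 (τ=1); S_1(τ)=-9/22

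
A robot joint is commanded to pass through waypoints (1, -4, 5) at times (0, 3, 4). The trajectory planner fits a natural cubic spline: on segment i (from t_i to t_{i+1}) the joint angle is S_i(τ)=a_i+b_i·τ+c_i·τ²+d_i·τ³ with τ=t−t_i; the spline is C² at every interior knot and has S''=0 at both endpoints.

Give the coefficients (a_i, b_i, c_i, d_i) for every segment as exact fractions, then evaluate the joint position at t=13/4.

  seg 0: a=1 b=-17/3 c=0 d=4/9
  seg 1: a=-4 b=19/3 c=4 d=-4/3
S(13/4) = -35/16

Δ: Δ0=-5/3, Δ1=9
row 1: diag=8, rhs=64; c'=1/8, d'=8
back: M1=8
M: M0=0, M1=8, M2=0
seg 0: a=1, c=M0/2=0, d=(M1−M0)/(6·3)=4/9, b=Δ0−h0·(2M0+M1)/6=-17/3
seg 1: a=-4, c=M1/2=4, d=(M2−M1)/(6·1)=-4/3, b=Δ1−h1·(2M1+M2)/6=19/3
t_q=13/4 → seg 1, τ=1/4; S=-4+19/3·τ+4·τ²+-4/3·τ³=-35/16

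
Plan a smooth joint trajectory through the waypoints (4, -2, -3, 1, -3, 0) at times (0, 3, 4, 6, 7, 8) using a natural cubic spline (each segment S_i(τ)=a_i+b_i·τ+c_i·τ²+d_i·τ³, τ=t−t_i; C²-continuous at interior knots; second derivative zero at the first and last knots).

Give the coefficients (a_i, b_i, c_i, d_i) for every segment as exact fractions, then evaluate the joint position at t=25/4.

Δ: Δ0=-2, Δ1=-1, Δ2=2, Δ3=-4, Δ4=3
row 1: diag=8, rhs=6; c'=1/8, d'=3/4
row 2: denom=6−1·1/8=47/8; d'=(18−1·3/4)/(47/8)=138/47
row 3: denom=6−2·16/47=250/47; d'=(-36−2·138/47)/(250/47)=-984/125
row 4: denom=4−1·47/250=953/250; d'=(42−1·-984/125)/(953/250)=12468/953
back: M4=12468/953
back: M3=-984/125−47/250·12468/953=-9846/953
back: M2=138/47−16/47·-9846/953=6150/953
back: M1=3/4−1/8·6150/953=-54/953
M: M0=0, M1=-54/953, M2=6150/953, M3=-9846/953, M4=12468/953, M5=0
seg 0: a=4, c=M0/2=0, d=(M1−M0)/(6·3)=-3/953, b=Δ0−h0·(2M0+M1)/6=-1879/953
seg 1: a=-2, c=M1/2=-27/953, d=(M2−M1)/(6·1)=1034/953, b=Δ1−h1·(2M1+M2)/6=-1960/953
seg 2: a=-3, c=M2/2=3075/953, d=(M3−M2)/(6·2)=-1333/953, b=Δ2−h2·(2M2+M3)/6=1088/953
seg 3: a=1, c=M3/2=-4923/953, d=(M4−M3)/(6·1)=3719/953, b=Δ3−h3·(2M3+M4)/6=-2608/953
seg 4: a=-3, c=M4/2=6234/953, d=(M5−M4)/(6·1)=-2078/953, b=Δ4−h4·(2M4+M5)/6=-1297/953
t_q=25/4 → seg 3, τ=1/4; S=1+-2608/953·τ+-4923/953·τ²+3719/953·τ³=3291/60992

  seg 0: a=4 b=-1879/953 c=0 d=-3/953
  seg 1: a=-2 b=-1960/953 c=-27/953 d=1034/953
  seg 2: a=-3 b=1088/953 c=3075/953 d=-1333/953
  seg 3: a=1 b=-2608/953 c=-4923/953 d=3719/953
  seg 4: a=-3 b=-1297/953 c=6234/953 d=-2078/953
S(25/4) = 3291/60992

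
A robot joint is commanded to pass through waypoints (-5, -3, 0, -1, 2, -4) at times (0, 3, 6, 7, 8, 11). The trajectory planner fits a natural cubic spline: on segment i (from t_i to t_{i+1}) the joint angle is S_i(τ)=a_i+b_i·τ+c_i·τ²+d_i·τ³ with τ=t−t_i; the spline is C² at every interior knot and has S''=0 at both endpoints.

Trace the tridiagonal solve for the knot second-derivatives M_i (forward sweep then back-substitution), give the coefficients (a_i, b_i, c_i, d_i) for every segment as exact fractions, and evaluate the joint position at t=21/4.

  seg 0: a=-5 b=67/289 c=0 d=377/7803
  seg 1: a=-3 b=444/289 c=377/867 d=-532/2601
  seg 2: a=0 b=-398/289 c=-1219/867 d=1546/867
  seg 3: a=-1 b=1006/867 c=3419/867 d=-608/289
  seg 4: a=2 b=2372/867 c=-2053/867 d=2053/7803
S(21/4) = 759/2312

Δ: Δ0=2/3, Δ1=1, Δ2=-1, Δ3=3, Δ4=-2
row 1: diag=12, rhs=2; c'=1/4, d'=1/6
row 2: denom=8−3·1/4=29/4; d'=(-12−3·1/6)/(29/4)=-50/29
row 3: denom=4−1·4/29=112/29; d'=(24−1·-50/29)/(112/29)=373/56
row 4: denom=8−1·29/112=867/112; d'=(-30−1·373/56)/(867/112)=-4106/867
back: M4=-4106/867
back: M3=373/56−29/112·-4106/867=6838/867
back: M2=-50/29−4/29·6838/867=-2438/867
back: M1=1/6−1/4·-2438/867=754/867
M: M0=0, M1=754/867, M2=-2438/867, M3=6838/867, M4=-4106/867, M5=0
seg 0: a=-5, c=M0/2=0, d=(M1−M0)/(6·3)=377/7803, b=Δ0−h0·(2M0+M1)/6=67/289
seg 1: a=-3, c=M1/2=377/867, d=(M2−M1)/(6·3)=-532/2601, b=Δ1−h1·(2M1+M2)/6=444/289
seg 2: a=0, c=M2/2=-1219/867, d=(M3−M2)/(6·1)=1546/867, b=Δ2−h2·(2M2+M3)/6=-398/289
seg 3: a=-1, c=M3/2=3419/867, d=(M4−M3)/(6·1)=-608/289, b=Δ3−h3·(2M3+M4)/6=1006/867
seg 4: a=2, c=M4/2=-2053/867, d=(M5−M4)/(6·3)=2053/7803, b=Δ4−h4·(2M4+M5)/6=2372/867
t_q=21/4 → seg 1, τ=9/4; S=-3+444/289·τ+377/867·τ²+-532/2601·τ³=759/2312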